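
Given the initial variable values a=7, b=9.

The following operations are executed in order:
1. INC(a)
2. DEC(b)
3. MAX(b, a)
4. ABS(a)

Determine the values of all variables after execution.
{a: 8, b: 8}

Step-by-step execution:
Initial: a=7, b=9
After step 1 (INC(a)): a=8, b=9
After step 2 (DEC(b)): a=8, b=8
After step 3 (MAX(b, a)): a=8, b=8
After step 4 (ABS(a)): a=8, b=8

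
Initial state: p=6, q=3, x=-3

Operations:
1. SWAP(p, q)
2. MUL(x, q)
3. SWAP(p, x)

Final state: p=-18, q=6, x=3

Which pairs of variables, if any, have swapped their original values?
None

Comparing initial and final values:
q: 3 → 6
x: -3 → 3
p: 6 → -18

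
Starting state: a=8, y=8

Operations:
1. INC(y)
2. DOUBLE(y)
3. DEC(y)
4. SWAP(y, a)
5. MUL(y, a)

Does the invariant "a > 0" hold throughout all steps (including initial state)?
Yes

The invariant holds at every step.

State at each step:
Initial: a=8, y=8
After step 1: a=8, y=9
After step 2: a=8, y=18
After step 3: a=8, y=17
After step 4: a=17, y=8
After step 5: a=17, y=136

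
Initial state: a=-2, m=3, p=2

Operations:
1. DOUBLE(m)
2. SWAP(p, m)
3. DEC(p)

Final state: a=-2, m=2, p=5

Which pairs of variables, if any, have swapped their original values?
None

Comparing initial and final values:
m: 3 → 2
p: 2 → 5
a: -2 → -2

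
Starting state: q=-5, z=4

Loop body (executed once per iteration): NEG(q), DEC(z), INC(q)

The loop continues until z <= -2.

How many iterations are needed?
6

Tracing iterations:
Initial: q=-5, z=4
After iteration 1: q=6, z=3
After iteration 2: q=-5, z=2
After iteration 3: q=6, z=1
After iteration 4: q=-5, z=0
After iteration 5: q=6, z=-1
After iteration 6: q=-5, z=-2
z <= -2 now holds, so the loop exits after 6 iterations.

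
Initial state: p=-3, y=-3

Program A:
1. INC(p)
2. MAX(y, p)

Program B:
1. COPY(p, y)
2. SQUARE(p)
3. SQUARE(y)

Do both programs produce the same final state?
No

Program A final state: p=-2, y=-2
Program B final state: p=9, y=9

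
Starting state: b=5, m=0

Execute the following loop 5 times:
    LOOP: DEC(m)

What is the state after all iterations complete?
b=5, m=-5

Iteration trace:
Start: b=5, m=0
After iteration 1: b=5, m=-1
After iteration 2: b=5, m=-2
After iteration 3: b=5, m=-3
After iteration 4: b=5, m=-4
After iteration 5: b=5, m=-5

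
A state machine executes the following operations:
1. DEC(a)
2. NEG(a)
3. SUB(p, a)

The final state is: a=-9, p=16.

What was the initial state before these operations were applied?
a=10, p=7

Working backwards:
Final state: a=-9, p=16
Before step 3 (SUB(p, a)): a=-9, p=7
Before step 2 (NEG(a)): a=9, p=7
Before step 1 (DEC(a)): a=10, p=7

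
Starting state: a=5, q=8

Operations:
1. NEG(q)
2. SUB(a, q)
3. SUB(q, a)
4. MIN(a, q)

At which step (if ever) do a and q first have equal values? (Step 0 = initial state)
Step 4

a and q first become equal after step 4.

Comparing values at each step:
Initial: a=5, q=8
After step 1: a=5, q=-8
After step 2: a=13, q=-8
After step 3: a=13, q=-21
After step 4: a=-21, q=-21 ← equal!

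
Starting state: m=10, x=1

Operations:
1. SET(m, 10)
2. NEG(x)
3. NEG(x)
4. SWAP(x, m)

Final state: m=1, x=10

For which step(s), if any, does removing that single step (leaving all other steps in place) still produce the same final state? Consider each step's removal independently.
Step(s) 1

Testing removal of each single step:
Without step 1: final = m=1, x=10 (same)
Without step 2: final = m=-1, x=10 (different)
Without step 3: final = m=-1, x=10 (different)
Without step 4: final = m=10, x=1 (different)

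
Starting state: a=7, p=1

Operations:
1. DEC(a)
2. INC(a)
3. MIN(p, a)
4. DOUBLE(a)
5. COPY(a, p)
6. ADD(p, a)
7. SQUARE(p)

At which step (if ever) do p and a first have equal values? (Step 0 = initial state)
Step 5

p and a first become equal after step 5.

Comparing values at each step:
Initial: p=1, a=7
After step 1: p=1, a=6
After step 2: p=1, a=7
After step 3: p=1, a=7
After step 4: p=1, a=14
After step 5: p=1, a=1 ← equal!
After step 6: p=2, a=1
After step 7: p=4, a=1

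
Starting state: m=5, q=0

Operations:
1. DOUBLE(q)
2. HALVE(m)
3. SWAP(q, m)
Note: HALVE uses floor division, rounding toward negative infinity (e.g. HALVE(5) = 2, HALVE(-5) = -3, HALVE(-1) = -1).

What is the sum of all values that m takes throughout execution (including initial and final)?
12

Values of m at each step:
Initial: m = 5
After step 1: m = 5
After step 2: m = 2
After step 3: m = 0
Sum = 5 + 5 + 2 + 0 = 12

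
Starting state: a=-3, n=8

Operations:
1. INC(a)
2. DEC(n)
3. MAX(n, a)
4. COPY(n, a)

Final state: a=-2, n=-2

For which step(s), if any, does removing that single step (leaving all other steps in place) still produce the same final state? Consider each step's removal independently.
Step(s) 2, 3

Testing removal of each single step:
Without step 1: final = a=-3, n=-3 (different)
Without step 2: final = a=-2, n=-2 (same)
Without step 3: final = a=-2, n=-2 (same)
Without step 4: final = a=-2, n=7 (different)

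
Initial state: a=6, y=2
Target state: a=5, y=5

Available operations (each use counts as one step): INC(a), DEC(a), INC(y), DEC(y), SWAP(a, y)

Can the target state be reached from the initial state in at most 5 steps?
Yes

Path (4 steps): DEC(a) → INC(y) → INC(y) → INC(y)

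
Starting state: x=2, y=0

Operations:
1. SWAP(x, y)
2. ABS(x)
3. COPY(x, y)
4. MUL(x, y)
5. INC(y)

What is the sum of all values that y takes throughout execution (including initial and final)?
11

Values of y at each step:
Initial: y = 0
After step 1: y = 2
After step 2: y = 2
After step 3: y = 2
After step 4: y = 2
After step 5: y = 3
Sum = 0 + 2 + 2 + 2 + 2 + 3 = 11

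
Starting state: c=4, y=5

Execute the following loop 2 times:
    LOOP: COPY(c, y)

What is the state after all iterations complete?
c=5, y=5

Iteration trace:
Start: c=4, y=5
After iteration 1: c=5, y=5
After iteration 2: c=5, y=5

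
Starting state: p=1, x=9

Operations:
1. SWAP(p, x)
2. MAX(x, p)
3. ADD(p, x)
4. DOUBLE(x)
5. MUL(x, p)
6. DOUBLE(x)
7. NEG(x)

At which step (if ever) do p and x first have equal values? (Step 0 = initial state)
Step 2

p and x first become equal after step 2.

Comparing values at each step:
Initial: p=1, x=9
After step 1: p=9, x=1
After step 2: p=9, x=9 ← equal!
After step 3: p=18, x=9
After step 4: p=18, x=18 ← equal!
After step 5: p=18, x=324
After step 6: p=18, x=648
After step 7: p=18, x=-648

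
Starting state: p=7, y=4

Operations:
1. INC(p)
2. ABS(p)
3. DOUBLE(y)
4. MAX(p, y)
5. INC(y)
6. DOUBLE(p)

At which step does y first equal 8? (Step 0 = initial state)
Step 3

Tracing y:
Initial: y = 4
After step 1: y = 4
After step 2: y = 4
After step 3: y = 8 ← first occurrence
After step 4: y = 8
After step 5: y = 9
After step 6: y = 9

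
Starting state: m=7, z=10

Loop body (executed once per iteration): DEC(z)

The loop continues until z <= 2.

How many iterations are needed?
8

Tracing iterations:
Initial: m=7, z=10
After iteration 1: m=7, z=9
After iteration 2: m=7, z=8
After iteration 3: m=7, z=7
After iteration 4: m=7, z=6
After iteration 5: m=7, z=5
After iteration 6: m=7, z=4
After iteration 7: m=7, z=3
After iteration 8: m=7, z=2
z <= 2 now holds, so the loop exits after 8 iterations.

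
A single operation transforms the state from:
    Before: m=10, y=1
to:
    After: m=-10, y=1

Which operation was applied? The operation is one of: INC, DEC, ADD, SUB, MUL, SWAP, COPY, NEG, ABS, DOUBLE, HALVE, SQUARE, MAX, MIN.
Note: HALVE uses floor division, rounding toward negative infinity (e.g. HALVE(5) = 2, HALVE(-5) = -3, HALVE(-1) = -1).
NEG(m)

Analyzing the change:
Before: m=10, y=1
After: m=-10, y=1
Variable m changed from 10 to -10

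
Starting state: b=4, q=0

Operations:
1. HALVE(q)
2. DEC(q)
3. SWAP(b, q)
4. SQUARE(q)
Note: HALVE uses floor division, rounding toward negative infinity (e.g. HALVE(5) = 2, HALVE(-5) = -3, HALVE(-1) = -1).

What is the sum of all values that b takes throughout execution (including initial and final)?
10

Values of b at each step:
Initial: b = 4
After step 1: b = 4
After step 2: b = 4
After step 3: b = -1
After step 4: b = -1
Sum = 4 + 4 + 4 + -1 + -1 = 10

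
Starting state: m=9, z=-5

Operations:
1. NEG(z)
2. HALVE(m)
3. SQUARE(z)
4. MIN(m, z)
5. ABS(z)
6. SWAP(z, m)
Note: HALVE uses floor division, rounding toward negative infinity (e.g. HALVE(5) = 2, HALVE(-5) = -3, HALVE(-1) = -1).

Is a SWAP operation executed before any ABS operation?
No

First SWAP: step 6
First ABS: step 5
Since 6 > 5, ABS comes first.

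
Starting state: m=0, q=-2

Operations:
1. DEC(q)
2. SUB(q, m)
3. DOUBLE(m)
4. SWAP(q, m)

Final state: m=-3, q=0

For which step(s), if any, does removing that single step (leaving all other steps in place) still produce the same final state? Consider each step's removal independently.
Step(s) 2, 3

Testing removal of each single step:
Without step 1: final = m=-2, q=0 (different)
Without step 2: final = m=-3, q=0 (same)
Without step 3: final = m=-3, q=0 (same)
Without step 4: final = m=0, q=-3 (different)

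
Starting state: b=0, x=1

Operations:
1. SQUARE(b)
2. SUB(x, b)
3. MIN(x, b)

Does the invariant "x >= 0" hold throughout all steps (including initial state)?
Yes

The invariant holds at every step.

State at each step:
Initial: b=0, x=1
After step 1: b=0, x=1
After step 2: b=0, x=1
After step 3: b=0, x=0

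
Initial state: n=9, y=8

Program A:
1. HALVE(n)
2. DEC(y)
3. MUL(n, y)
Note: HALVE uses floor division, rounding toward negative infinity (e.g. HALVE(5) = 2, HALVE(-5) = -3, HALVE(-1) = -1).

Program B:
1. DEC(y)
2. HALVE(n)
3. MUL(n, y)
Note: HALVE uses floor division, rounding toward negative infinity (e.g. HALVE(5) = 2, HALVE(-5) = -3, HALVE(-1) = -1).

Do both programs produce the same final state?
Yes

Program A final state: n=28, y=7
Program B final state: n=28, y=7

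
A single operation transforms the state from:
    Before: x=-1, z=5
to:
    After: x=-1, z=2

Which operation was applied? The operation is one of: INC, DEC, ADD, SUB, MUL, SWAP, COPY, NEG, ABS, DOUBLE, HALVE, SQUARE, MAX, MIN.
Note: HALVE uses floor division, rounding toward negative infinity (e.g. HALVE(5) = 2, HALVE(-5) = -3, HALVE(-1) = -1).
HALVE(z)

Analyzing the change:
Before: x=-1, z=5
After: x=-1, z=2
Variable z changed from 5 to 2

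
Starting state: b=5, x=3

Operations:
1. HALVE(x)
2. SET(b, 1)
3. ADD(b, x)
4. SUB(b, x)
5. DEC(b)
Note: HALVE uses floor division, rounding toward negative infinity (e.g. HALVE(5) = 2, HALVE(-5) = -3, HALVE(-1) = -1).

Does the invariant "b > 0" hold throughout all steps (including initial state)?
No, violated after step 5

The invariant is violated after step 5.

State at each step:
Initial: b=5, x=3
After step 1: b=5, x=1
After step 2: b=1, x=1
After step 3: b=2, x=1
After step 4: b=1, x=1
After step 5: b=0, x=1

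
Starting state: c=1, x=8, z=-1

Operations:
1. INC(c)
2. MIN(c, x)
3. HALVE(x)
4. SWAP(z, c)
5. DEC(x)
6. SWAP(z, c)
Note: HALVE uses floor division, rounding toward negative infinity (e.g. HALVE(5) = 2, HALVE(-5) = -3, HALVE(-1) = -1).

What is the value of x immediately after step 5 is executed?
x = 3

Tracing x through execution:
Initial: x = 8
After step 1 (INC(c)): x = 8
After step 2 (MIN(c, x)): x = 8
After step 3 (HALVE(x)): x = 4
After step 4 (SWAP(z, c)): x = 4
After step 5 (DEC(x)): x = 3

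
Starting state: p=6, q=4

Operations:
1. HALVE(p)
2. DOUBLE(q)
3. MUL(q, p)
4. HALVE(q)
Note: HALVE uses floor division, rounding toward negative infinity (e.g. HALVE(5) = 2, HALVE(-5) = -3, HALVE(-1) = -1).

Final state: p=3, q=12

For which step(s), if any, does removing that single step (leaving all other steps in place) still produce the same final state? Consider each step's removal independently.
None - removing any single step changes the final result

Testing removal of each single step:
Without step 1: final = p=6, q=24 (different)
Without step 2: final = p=3, q=6 (different)
Without step 3: final = p=3, q=4 (different)
Without step 4: final = p=3, q=24 (different)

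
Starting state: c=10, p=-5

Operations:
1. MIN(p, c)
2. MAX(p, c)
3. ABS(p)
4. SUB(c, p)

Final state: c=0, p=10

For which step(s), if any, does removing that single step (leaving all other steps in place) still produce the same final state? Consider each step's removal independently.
Step(s) 1, 3

Testing removal of each single step:
Without step 1: final = c=0, p=10 (same)
Without step 2: final = c=5, p=5 (different)
Without step 3: final = c=0, p=10 (same)
Without step 4: final = c=10, p=10 (different)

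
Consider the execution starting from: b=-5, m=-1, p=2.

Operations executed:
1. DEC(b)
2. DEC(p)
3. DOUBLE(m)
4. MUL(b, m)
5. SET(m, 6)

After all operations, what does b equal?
b = 12

Tracing execution:
Step 1: DEC(b) → b = -6
Step 2: DEC(p) → b = -6
Step 3: DOUBLE(m) → b = -6
Step 4: MUL(b, m) → b = 12
Step 5: SET(m, 6) → b = 12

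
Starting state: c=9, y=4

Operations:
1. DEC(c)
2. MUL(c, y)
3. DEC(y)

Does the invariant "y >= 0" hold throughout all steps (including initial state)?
Yes

The invariant holds at every step.

State at each step:
Initial: c=9, y=4
After step 1: c=8, y=4
After step 2: c=32, y=4
After step 3: c=32, y=3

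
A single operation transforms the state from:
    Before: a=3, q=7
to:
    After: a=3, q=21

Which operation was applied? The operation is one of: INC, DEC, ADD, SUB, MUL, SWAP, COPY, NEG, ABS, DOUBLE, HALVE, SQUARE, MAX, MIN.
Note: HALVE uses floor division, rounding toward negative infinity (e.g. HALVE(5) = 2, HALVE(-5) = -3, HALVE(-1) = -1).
MUL(q, a)

Analyzing the change:
Before: a=3, q=7
After: a=3, q=21
Variable q changed from 7 to 21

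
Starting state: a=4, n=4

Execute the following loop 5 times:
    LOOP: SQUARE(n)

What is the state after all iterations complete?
a=4, n=18446744073709551616

Iteration trace:
Start: a=4, n=4
After iteration 1: a=4, n=16
After iteration 2: a=4, n=256
After iteration 3: a=4, n=65536
After iteration 4: a=4, n=4294967296
After iteration 5: a=4, n=18446744073709551616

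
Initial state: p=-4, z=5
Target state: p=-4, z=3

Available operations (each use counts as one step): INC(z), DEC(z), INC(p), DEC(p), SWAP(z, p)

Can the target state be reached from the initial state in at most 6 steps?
Yes

Path (2 steps): DEC(z) → DEC(z)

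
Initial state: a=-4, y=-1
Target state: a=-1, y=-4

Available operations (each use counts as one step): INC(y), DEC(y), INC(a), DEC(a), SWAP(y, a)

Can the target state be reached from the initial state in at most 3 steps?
Yes

Path (1 step): SWAP(y, a)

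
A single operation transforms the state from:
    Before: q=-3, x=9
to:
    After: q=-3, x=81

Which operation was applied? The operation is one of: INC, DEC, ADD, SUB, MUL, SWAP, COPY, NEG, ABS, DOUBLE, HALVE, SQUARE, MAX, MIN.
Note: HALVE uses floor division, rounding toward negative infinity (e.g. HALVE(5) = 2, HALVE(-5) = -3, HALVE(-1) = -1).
SQUARE(x)

Analyzing the change:
Before: q=-3, x=9
After: q=-3, x=81
Variable x changed from 9 to 81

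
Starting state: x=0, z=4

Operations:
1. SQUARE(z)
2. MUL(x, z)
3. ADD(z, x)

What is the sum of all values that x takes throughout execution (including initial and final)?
0

Values of x at each step:
Initial: x = 0
After step 1: x = 0
After step 2: x = 0
After step 3: x = 0
Sum = 0 + 0 + 0 + 0 = 0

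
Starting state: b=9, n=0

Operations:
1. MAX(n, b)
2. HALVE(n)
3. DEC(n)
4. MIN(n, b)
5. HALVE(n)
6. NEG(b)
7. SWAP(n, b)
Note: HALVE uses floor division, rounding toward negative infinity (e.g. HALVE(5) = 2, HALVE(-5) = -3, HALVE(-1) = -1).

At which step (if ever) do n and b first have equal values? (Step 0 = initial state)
Step 1

n and b first become equal after step 1.

Comparing values at each step:
Initial: n=0, b=9
After step 1: n=9, b=9 ← equal!
After step 2: n=4, b=9
After step 3: n=3, b=9
After step 4: n=3, b=9
After step 5: n=1, b=9
After step 6: n=1, b=-9
After step 7: n=-9, b=1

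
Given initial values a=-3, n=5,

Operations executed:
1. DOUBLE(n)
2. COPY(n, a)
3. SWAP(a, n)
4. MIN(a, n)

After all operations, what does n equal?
n = -3

Tracing execution:
Step 1: DOUBLE(n) → n = 10
Step 2: COPY(n, a) → n = -3
Step 3: SWAP(a, n) → n = -3
Step 4: MIN(a, n) → n = -3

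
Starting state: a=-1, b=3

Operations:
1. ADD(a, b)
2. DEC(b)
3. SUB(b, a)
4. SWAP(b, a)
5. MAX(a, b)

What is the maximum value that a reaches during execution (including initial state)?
2

Values of a at each step:
Initial: a = -1
After step 1: a = 2 ← maximum
After step 2: a = 2
After step 3: a = 2
After step 4: a = 0
After step 5: a = 2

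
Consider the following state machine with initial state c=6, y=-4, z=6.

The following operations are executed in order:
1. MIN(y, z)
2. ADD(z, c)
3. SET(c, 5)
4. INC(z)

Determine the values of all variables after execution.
{c: 5, y: -4, z: 13}

Step-by-step execution:
Initial: c=6, y=-4, z=6
After step 1 (MIN(y, z)): c=6, y=-4, z=6
After step 2 (ADD(z, c)): c=6, y=-4, z=12
After step 3 (SET(c, 5)): c=5, y=-4, z=12
After step 4 (INC(z)): c=5, y=-4, z=13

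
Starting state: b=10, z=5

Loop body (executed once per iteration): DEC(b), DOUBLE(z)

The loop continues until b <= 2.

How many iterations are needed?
8

Tracing iterations:
Initial: b=10, z=5
After iteration 1: b=9, z=10
After iteration 2: b=8, z=20
After iteration 3: b=7, z=40
After iteration 4: b=6, z=80
After iteration 5: b=5, z=160
After iteration 6: b=4, z=320
After iteration 7: b=3, z=640
After iteration 8: b=2, z=1280
b <= 2 now holds, so the loop exits after 8 iterations.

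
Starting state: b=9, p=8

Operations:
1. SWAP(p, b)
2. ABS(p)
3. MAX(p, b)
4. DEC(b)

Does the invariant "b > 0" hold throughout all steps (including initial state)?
Yes

The invariant holds at every step.

State at each step:
Initial: b=9, p=8
After step 1: b=8, p=9
After step 2: b=8, p=9
After step 3: b=8, p=9
After step 4: b=7, p=9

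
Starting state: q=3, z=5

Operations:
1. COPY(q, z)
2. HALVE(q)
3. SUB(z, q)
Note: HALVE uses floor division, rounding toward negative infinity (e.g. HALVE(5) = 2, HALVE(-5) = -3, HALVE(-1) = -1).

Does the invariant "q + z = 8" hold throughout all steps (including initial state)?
No, violated after step 1

The invariant is violated after step 1.

State at each step:
Initial: q=3, z=5
After step 1: q=5, z=5
After step 2: q=2, z=5
After step 3: q=2, z=3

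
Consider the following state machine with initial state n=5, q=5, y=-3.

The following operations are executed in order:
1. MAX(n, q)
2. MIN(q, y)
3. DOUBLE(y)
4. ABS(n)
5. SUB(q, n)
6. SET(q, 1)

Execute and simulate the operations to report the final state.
{n: 5, q: 1, y: -6}

Step-by-step execution:
Initial: n=5, q=5, y=-3
After step 1 (MAX(n, q)): n=5, q=5, y=-3
After step 2 (MIN(q, y)): n=5, q=-3, y=-3
After step 3 (DOUBLE(y)): n=5, q=-3, y=-6
After step 4 (ABS(n)): n=5, q=-3, y=-6
After step 5 (SUB(q, n)): n=5, q=-8, y=-6
After step 6 (SET(q, 1)): n=5, q=1, y=-6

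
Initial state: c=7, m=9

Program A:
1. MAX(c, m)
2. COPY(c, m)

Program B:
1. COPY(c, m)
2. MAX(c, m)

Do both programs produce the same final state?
Yes

Program A final state: c=9, m=9
Program B final state: c=9, m=9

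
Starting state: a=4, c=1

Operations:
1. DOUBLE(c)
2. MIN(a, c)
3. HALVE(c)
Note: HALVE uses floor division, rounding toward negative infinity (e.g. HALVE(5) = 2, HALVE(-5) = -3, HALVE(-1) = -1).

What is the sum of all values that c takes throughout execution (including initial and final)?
6

Values of c at each step:
Initial: c = 1
After step 1: c = 2
After step 2: c = 2
After step 3: c = 1
Sum = 1 + 2 + 2 + 1 = 6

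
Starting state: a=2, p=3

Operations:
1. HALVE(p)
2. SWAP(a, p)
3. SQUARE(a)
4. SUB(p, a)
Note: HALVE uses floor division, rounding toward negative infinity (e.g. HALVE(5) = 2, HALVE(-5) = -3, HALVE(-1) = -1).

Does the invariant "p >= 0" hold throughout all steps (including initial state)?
Yes

The invariant holds at every step.

State at each step:
Initial: a=2, p=3
After step 1: a=2, p=1
After step 2: a=1, p=2
After step 3: a=1, p=2
After step 4: a=1, p=1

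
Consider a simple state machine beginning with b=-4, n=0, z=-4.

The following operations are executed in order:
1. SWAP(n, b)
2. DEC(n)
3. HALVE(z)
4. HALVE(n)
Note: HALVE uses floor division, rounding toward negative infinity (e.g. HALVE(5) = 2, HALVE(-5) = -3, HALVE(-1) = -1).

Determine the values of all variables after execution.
{b: 0, n: -3, z: -2}

Step-by-step execution:
Initial: b=-4, n=0, z=-4
After step 1 (SWAP(n, b)): b=0, n=-4, z=-4
After step 2 (DEC(n)): b=0, n=-5, z=-4
After step 3 (HALVE(z)): b=0, n=-5, z=-2
After step 4 (HALVE(n)): b=0, n=-3, z=-2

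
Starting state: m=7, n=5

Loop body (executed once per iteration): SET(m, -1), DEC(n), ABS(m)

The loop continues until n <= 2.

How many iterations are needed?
3

Tracing iterations:
Initial: m=7, n=5
After iteration 1: m=1, n=4
After iteration 2: m=1, n=3
After iteration 3: m=1, n=2
n <= 2 now holds, so the loop exits after 3 iterations.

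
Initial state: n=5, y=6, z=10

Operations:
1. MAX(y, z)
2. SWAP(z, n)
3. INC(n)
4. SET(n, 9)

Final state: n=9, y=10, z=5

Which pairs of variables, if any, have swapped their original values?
None

Comparing initial and final values:
z: 10 → 5
n: 5 → 9
y: 6 → 10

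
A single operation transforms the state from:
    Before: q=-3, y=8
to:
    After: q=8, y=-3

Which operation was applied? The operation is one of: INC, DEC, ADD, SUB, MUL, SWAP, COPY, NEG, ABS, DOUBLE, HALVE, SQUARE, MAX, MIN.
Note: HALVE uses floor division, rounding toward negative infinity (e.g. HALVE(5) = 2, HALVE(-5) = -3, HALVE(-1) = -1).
SWAP(y, q)

Analyzing the change:
Before: q=-3, y=8
After: q=8, y=-3
Variable y changed from 8 to -3
Variable q changed from -3 to 8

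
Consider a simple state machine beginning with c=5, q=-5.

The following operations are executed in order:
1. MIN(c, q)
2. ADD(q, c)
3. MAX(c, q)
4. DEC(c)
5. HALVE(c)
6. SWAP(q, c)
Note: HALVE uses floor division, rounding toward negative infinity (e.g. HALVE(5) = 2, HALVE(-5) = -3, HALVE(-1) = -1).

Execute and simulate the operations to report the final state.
{c: -10, q: -3}

Step-by-step execution:
Initial: c=5, q=-5
After step 1 (MIN(c, q)): c=-5, q=-5
After step 2 (ADD(q, c)): c=-5, q=-10
After step 3 (MAX(c, q)): c=-5, q=-10
After step 4 (DEC(c)): c=-6, q=-10
After step 5 (HALVE(c)): c=-3, q=-10
After step 6 (SWAP(q, c)): c=-10, q=-3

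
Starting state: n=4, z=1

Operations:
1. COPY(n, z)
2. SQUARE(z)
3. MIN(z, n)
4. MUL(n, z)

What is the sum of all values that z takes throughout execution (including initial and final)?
5

Values of z at each step:
Initial: z = 1
After step 1: z = 1
After step 2: z = 1
After step 3: z = 1
After step 4: z = 1
Sum = 1 + 1 + 1 + 1 + 1 = 5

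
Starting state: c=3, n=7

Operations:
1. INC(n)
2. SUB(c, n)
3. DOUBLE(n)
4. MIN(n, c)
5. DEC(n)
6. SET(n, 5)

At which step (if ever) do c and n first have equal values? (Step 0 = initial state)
Step 4

c and n first become equal after step 4.

Comparing values at each step:
Initial: c=3, n=7
After step 1: c=3, n=8
After step 2: c=-5, n=8
After step 3: c=-5, n=16
After step 4: c=-5, n=-5 ← equal!
After step 5: c=-5, n=-6
After step 6: c=-5, n=5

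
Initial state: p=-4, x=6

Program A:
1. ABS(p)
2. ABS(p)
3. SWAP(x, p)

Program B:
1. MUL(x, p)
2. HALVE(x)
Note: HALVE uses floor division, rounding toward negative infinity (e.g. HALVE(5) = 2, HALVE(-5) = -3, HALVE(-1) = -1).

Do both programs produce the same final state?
No

Program A final state: p=6, x=4
Program B final state: p=-4, x=-12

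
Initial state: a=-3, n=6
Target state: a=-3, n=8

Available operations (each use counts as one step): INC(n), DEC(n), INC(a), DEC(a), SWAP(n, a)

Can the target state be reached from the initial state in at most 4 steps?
Yes

Path (2 steps): INC(n) → INC(n)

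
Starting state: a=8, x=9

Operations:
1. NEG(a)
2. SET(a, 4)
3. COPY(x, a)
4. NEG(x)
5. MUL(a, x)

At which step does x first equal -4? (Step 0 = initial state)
Step 4

Tracing x:
Initial: x = 9
After step 1: x = 9
After step 2: x = 9
After step 3: x = 4
After step 4: x = -4 ← first occurrence
After step 5: x = -4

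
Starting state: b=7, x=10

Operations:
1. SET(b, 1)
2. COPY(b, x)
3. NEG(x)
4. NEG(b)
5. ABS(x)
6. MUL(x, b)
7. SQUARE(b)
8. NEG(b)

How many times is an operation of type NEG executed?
3

Counting NEG operations:
Step 3: NEG(x) ← NEG
Step 4: NEG(b) ← NEG
Step 8: NEG(b) ← NEG
Total: 3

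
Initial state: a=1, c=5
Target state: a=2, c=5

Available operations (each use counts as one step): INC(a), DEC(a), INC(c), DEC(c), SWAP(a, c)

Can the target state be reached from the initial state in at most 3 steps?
Yes

Path (1 step): INC(a)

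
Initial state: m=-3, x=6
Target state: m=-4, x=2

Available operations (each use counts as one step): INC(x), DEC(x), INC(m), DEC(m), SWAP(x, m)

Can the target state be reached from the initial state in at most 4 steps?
No

The target state cannot be reached within 4 steps.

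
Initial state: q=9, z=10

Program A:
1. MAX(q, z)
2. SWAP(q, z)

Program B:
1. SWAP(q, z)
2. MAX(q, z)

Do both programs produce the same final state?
No

Program A final state: q=10, z=10
Program B final state: q=10, z=9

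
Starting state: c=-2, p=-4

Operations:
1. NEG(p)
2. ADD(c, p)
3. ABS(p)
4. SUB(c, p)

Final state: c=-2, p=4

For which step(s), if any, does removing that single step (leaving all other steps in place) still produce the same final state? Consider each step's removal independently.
Step(s) 3

Testing removal of each single step:
Without step 1: final = c=-10, p=4 (different)
Without step 2: final = c=-6, p=4 (different)
Without step 3: final = c=-2, p=4 (same)
Without step 4: final = c=2, p=4 (different)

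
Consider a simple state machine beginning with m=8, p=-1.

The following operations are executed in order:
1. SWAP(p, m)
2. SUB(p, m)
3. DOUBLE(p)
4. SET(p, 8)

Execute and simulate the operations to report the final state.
{m: -1, p: 8}

Step-by-step execution:
Initial: m=8, p=-1
After step 1 (SWAP(p, m)): m=-1, p=8
After step 2 (SUB(p, m)): m=-1, p=9
After step 3 (DOUBLE(p)): m=-1, p=18
After step 4 (SET(p, 8)): m=-1, p=8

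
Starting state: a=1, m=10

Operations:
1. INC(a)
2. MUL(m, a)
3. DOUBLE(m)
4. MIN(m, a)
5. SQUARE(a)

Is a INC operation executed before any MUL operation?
Yes

First INC: step 1
First MUL: step 2
Since 1 < 2, INC comes first.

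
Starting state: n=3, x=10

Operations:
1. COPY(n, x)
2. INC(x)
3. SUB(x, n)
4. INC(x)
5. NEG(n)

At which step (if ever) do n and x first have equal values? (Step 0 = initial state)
Step 1

n and x first become equal after step 1.

Comparing values at each step:
Initial: n=3, x=10
After step 1: n=10, x=10 ← equal!
After step 2: n=10, x=11
After step 3: n=10, x=1
After step 4: n=10, x=2
After step 5: n=-10, x=2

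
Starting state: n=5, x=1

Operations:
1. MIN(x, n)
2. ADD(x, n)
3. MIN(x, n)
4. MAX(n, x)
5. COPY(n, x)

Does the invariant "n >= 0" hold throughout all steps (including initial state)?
Yes

The invariant holds at every step.

State at each step:
Initial: n=5, x=1
After step 1: n=5, x=1
After step 2: n=5, x=6
After step 3: n=5, x=5
After step 4: n=5, x=5
After step 5: n=5, x=5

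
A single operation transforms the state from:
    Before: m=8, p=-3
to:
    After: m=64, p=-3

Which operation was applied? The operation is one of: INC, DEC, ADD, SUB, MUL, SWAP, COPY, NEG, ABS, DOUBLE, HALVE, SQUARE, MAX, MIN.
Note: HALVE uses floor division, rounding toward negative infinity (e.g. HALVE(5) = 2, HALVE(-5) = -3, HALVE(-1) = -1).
SQUARE(m)

Analyzing the change:
Before: m=8, p=-3
After: m=64, p=-3
Variable m changed from 8 to 64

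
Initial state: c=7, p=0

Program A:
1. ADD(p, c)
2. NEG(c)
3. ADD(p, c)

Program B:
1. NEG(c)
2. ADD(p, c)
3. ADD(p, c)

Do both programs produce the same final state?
No

Program A final state: c=-7, p=0
Program B final state: c=-7, p=-14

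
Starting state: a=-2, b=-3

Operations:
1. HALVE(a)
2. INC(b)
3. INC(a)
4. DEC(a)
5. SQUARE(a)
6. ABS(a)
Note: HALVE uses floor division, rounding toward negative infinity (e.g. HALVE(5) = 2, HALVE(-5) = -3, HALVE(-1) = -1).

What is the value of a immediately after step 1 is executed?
a = -1

Tracing a through execution:
Initial: a = -2
After step 1 (HALVE(a)): a = -1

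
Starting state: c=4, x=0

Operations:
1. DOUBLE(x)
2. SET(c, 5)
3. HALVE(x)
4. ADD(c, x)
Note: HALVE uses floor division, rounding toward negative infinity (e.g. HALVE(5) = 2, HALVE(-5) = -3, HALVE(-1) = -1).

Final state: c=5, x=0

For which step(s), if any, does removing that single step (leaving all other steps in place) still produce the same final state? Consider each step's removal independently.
Step(s) 1, 3, 4

Testing removal of each single step:
Without step 1: final = c=5, x=0 (same)
Without step 2: final = c=4, x=0 (different)
Without step 3: final = c=5, x=0 (same)
Without step 4: final = c=5, x=0 (same)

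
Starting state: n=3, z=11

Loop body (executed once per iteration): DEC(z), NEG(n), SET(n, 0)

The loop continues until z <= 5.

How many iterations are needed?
6

Tracing iterations:
Initial: n=3, z=11
After iteration 1: n=0, z=10
After iteration 2: n=0, z=9
After iteration 3: n=0, z=8
After iteration 4: n=0, z=7
After iteration 5: n=0, z=6
After iteration 6: n=0, z=5
z <= 5 now holds, so the loop exits after 6 iterations.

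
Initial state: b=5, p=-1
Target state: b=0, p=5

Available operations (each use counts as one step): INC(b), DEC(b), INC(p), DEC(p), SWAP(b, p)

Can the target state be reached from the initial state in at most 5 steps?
Yes

Path (2 steps): INC(p) → SWAP(b, p)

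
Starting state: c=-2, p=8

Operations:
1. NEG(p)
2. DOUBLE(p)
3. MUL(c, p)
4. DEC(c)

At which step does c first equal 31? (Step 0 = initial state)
Step 4

Tracing c:
Initial: c = -2
After step 1: c = -2
After step 2: c = -2
After step 3: c = 32
After step 4: c = 31 ← first occurrence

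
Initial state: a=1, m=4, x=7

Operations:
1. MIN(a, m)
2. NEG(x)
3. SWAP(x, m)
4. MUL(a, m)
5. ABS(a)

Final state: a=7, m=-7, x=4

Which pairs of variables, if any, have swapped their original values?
None

Comparing initial and final values:
x: 7 → 4
m: 4 → -7
a: 1 → 7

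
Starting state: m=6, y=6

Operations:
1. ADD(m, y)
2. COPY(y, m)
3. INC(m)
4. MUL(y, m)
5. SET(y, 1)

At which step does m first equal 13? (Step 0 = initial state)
Step 3

Tracing m:
Initial: m = 6
After step 1: m = 12
After step 2: m = 12
After step 3: m = 13 ← first occurrence
After step 4: m = 13
After step 5: m = 13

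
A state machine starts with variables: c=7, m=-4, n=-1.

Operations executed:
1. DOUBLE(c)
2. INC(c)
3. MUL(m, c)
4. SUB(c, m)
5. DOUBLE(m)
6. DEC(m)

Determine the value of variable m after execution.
m = -121

Tracing execution:
Step 1: DOUBLE(c) → m = -4
Step 2: INC(c) → m = -4
Step 3: MUL(m, c) → m = -60
Step 4: SUB(c, m) → m = -60
Step 5: DOUBLE(m) → m = -120
Step 6: DEC(m) → m = -121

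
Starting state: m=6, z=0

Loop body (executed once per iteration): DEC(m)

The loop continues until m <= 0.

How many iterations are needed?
6

Tracing iterations:
Initial: m=6, z=0
After iteration 1: m=5, z=0
After iteration 2: m=4, z=0
After iteration 3: m=3, z=0
After iteration 4: m=2, z=0
After iteration 5: m=1, z=0
After iteration 6: m=0, z=0
m <= 0 now holds, so the loop exits after 6 iterations.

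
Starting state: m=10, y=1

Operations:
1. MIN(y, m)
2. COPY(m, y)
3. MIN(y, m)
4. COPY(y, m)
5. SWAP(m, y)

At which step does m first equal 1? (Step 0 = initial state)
Step 2

Tracing m:
Initial: m = 10
After step 1: m = 10
After step 2: m = 1 ← first occurrence
After step 3: m = 1
After step 4: m = 1
After step 5: m = 1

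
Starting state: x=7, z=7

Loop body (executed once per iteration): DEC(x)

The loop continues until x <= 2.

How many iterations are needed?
5

Tracing iterations:
Initial: x=7, z=7
After iteration 1: x=6, z=7
After iteration 2: x=5, z=7
After iteration 3: x=4, z=7
After iteration 4: x=3, z=7
After iteration 5: x=2, z=7
x <= 2 now holds, so the loop exits after 5 iterations.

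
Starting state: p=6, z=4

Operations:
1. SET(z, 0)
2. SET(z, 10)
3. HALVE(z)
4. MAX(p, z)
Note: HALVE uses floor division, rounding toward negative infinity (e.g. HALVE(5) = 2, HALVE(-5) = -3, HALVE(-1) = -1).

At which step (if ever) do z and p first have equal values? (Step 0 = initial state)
Never

z and p never become equal during execution.

Comparing values at each step:
Initial: z=4, p=6
After step 1: z=0, p=6
After step 2: z=10, p=6
After step 3: z=5, p=6
After step 4: z=5, p=6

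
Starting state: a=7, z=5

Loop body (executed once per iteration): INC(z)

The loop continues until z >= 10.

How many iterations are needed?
5

Tracing iterations:
Initial: a=7, z=5
After iteration 1: a=7, z=6
After iteration 2: a=7, z=7
After iteration 3: a=7, z=8
After iteration 4: a=7, z=9
After iteration 5: a=7, z=10
z >= 10 now holds, so the loop exits after 5 iterations.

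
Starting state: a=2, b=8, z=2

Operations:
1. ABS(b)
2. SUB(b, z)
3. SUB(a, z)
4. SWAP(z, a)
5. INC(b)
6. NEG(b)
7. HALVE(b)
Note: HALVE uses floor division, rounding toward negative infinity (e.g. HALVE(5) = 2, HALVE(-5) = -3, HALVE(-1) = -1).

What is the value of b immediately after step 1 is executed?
b = 8

Tracing b through execution:
Initial: b = 8
After step 1 (ABS(b)): b = 8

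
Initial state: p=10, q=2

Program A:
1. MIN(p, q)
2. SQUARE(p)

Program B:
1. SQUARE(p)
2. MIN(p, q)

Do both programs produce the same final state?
No

Program A final state: p=4, q=2
Program B final state: p=2, q=2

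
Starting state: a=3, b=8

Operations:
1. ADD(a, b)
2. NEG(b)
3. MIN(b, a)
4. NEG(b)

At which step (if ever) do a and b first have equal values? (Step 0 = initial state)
Never

a and b never become equal during execution.

Comparing values at each step:
Initial: a=3, b=8
After step 1: a=11, b=8
After step 2: a=11, b=-8
After step 3: a=11, b=-8
After step 4: a=11, b=8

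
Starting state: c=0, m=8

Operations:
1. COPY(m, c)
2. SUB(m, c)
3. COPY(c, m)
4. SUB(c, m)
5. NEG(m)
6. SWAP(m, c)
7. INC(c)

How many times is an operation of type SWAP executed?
1

Counting SWAP operations:
Step 6: SWAP(m, c) ← SWAP
Total: 1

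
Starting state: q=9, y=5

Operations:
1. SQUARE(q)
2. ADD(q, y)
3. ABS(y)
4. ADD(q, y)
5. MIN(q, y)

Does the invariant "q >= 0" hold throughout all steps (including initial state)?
Yes

The invariant holds at every step.

State at each step:
Initial: q=9, y=5
After step 1: q=81, y=5
After step 2: q=86, y=5
After step 3: q=86, y=5
After step 4: q=91, y=5
After step 5: q=5, y=5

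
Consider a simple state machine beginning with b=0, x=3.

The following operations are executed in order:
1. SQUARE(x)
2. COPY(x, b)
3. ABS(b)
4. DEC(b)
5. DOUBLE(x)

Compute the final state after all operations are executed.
{b: -1, x: 0}

Step-by-step execution:
Initial: b=0, x=3
After step 1 (SQUARE(x)): b=0, x=9
After step 2 (COPY(x, b)): b=0, x=0
After step 3 (ABS(b)): b=0, x=0
After step 4 (DEC(b)): b=-1, x=0
After step 5 (DOUBLE(x)): b=-1, x=0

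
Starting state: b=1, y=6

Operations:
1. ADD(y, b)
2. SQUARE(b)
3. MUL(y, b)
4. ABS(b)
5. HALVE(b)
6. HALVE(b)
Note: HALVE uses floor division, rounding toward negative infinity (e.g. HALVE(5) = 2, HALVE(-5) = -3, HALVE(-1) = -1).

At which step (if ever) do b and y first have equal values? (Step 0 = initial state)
Never

b and y never become equal during execution.

Comparing values at each step:
Initial: b=1, y=6
After step 1: b=1, y=7
After step 2: b=1, y=7
After step 3: b=1, y=7
After step 4: b=1, y=7
After step 5: b=0, y=7
After step 6: b=0, y=7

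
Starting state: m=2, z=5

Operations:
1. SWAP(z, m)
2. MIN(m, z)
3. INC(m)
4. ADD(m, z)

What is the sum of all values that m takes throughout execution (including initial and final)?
17

Values of m at each step:
Initial: m = 2
After step 1: m = 5
After step 2: m = 2
After step 3: m = 3
After step 4: m = 5
Sum = 2 + 5 + 2 + 3 + 5 = 17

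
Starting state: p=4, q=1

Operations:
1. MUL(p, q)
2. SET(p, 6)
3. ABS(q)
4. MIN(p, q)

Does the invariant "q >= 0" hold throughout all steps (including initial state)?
Yes

The invariant holds at every step.

State at each step:
Initial: p=4, q=1
After step 1: p=4, q=1
After step 2: p=6, q=1
After step 3: p=6, q=1
After step 4: p=1, q=1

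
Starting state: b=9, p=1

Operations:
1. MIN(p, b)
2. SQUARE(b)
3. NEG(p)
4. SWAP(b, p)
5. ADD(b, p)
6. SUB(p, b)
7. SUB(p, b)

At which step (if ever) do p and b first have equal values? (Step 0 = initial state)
Never

p and b never become equal during execution.

Comparing values at each step:
Initial: p=1, b=9
After step 1: p=1, b=9
After step 2: p=1, b=81
After step 3: p=-1, b=81
After step 4: p=81, b=-1
After step 5: p=81, b=80
After step 6: p=1, b=80
After step 7: p=-79, b=80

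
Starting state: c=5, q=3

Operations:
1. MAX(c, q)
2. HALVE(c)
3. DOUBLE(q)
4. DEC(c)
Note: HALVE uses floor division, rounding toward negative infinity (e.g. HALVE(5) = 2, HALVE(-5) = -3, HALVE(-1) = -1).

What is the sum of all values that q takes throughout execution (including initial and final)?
21

Values of q at each step:
Initial: q = 3
After step 1: q = 3
After step 2: q = 3
After step 3: q = 6
After step 4: q = 6
Sum = 3 + 3 + 3 + 6 + 6 = 21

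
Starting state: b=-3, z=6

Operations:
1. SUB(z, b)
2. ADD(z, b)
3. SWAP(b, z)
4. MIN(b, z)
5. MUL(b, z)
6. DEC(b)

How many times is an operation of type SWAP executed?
1

Counting SWAP operations:
Step 3: SWAP(b, z) ← SWAP
Total: 1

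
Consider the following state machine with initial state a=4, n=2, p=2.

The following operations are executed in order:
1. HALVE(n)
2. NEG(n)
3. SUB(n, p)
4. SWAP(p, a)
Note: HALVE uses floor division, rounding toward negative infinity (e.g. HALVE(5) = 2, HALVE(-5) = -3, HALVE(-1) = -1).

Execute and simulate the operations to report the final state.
{a: 2, n: -3, p: 4}

Step-by-step execution:
Initial: a=4, n=2, p=2
After step 1 (HALVE(n)): a=4, n=1, p=2
After step 2 (NEG(n)): a=4, n=-1, p=2
After step 3 (SUB(n, p)): a=4, n=-3, p=2
After step 4 (SWAP(p, a)): a=2, n=-3, p=4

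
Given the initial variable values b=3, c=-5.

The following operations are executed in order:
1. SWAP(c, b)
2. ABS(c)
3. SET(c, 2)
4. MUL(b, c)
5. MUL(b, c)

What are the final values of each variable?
{b: -20, c: 2}

Step-by-step execution:
Initial: b=3, c=-5
After step 1 (SWAP(c, b)): b=-5, c=3
After step 2 (ABS(c)): b=-5, c=3
After step 3 (SET(c, 2)): b=-5, c=2
After step 4 (MUL(b, c)): b=-10, c=2
After step 5 (MUL(b, c)): b=-20, c=2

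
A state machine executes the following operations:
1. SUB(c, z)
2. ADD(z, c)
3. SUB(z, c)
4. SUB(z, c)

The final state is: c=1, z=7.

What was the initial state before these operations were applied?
c=9, z=8

Working backwards:
Final state: c=1, z=7
Before step 4 (SUB(z, c)): c=1, z=8
Before step 3 (SUB(z, c)): c=1, z=9
Before step 2 (ADD(z, c)): c=1, z=8
Before step 1 (SUB(c, z)): c=9, z=8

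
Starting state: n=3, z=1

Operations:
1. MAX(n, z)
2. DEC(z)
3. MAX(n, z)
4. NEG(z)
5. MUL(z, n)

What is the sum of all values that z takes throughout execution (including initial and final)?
2

Values of z at each step:
Initial: z = 1
After step 1: z = 1
After step 2: z = 0
After step 3: z = 0
After step 4: z = 0
After step 5: z = 0
Sum = 1 + 1 + 0 + 0 + 0 + 0 = 2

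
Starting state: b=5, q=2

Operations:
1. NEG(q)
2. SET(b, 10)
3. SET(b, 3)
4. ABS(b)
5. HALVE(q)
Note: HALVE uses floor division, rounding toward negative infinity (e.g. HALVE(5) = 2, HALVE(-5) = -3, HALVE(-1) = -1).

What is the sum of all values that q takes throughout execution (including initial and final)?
-7

Values of q at each step:
Initial: q = 2
After step 1: q = -2
After step 2: q = -2
After step 3: q = -2
After step 4: q = -2
After step 5: q = -1
Sum = 2 + -2 + -2 + -2 + -2 + -1 = -7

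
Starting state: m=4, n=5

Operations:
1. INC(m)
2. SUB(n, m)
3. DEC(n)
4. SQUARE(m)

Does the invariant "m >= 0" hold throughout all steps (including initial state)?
Yes

The invariant holds at every step.

State at each step:
Initial: m=4, n=5
After step 1: m=5, n=5
After step 2: m=5, n=0
After step 3: m=5, n=-1
After step 4: m=25, n=-1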